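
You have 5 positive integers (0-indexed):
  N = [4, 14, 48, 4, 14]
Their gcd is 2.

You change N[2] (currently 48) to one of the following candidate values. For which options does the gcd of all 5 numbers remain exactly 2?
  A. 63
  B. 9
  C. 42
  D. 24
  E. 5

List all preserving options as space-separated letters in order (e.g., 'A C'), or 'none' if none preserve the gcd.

Old gcd = 2; gcd of others (without N[2]) = 2
New gcd for candidate v: gcd(2, v). Preserves old gcd iff gcd(2, v) = 2.
  Option A: v=63, gcd(2,63)=1 -> changes
  Option B: v=9, gcd(2,9)=1 -> changes
  Option C: v=42, gcd(2,42)=2 -> preserves
  Option D: v=24, gcd(2,24)=2 -> preserves
  Option E: v=5, gcd(2,5)=1 -> changes

Answer: C D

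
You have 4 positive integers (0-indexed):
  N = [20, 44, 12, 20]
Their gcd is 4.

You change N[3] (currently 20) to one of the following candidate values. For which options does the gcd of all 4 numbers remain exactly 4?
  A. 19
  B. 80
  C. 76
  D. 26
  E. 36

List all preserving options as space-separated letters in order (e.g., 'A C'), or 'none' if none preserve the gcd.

Old gcd = 4; gcd of others (without N[3]) = 4
New gcd for candidate v: gcd(4, v). Preserves old gcd iff gcd(4, v) = 4.
  Option A: v=19, gcd(4,19)=1 -> changes
  Option B: v=80, gcd(4,80)=4 -> preserves
  Option C: v=76, gcd(4,76)=4 -> preserves
  Option D: v=26, gcd(4,26)=2 -> changes
  Option E: v=36, gcd(4,36)=4 -> preserves

Answer: B C E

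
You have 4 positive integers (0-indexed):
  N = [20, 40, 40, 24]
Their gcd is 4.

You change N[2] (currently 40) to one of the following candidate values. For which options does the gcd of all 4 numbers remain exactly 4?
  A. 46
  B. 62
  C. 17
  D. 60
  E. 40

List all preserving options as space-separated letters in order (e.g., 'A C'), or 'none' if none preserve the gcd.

Old gcd = 4; gcd of others (without N[2]) = 4
New gcd for candidate v: gcd(4, v). Preserves old gcd iff gcd(4, v) = 4.
  Option A: v=46, gcd(4,46)=2 -> changes
  Option B: v=62, gcd(4,62)=2 -> changes
  Option C: v=17, gcd(4,17)=1 -> changes
  Option D: v=60, gcd(4,60)=4 -> preserves
  Option E: v=40, gcd(4,40)=4 -> preserves

Answer: D E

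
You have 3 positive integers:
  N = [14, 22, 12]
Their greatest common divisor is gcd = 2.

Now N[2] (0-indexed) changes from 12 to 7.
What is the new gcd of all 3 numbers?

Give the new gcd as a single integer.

Answer: 1

Derivation:
Numbers: [14, 22, 12], gcd = 2
Change: index 2, 12 -> 7
gcd of the OTHER numbers (without index 2): gcd([14, 22]) = 2
New gcd = gcd(g_others, new_val) = gcd(2, 7) = 1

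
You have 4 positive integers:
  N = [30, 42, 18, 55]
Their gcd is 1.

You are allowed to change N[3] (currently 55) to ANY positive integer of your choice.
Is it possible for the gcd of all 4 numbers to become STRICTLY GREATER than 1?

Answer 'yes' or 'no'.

Answer: yes

Derivation:
Current gcd = 1
gcd of all OTHER numbers (without N[3]=55): gcd([30, 42, 18]) = 6
The new gcd after any change is gcd(6, new_value).
This can be at most 6.
Since 6 > old gcd 1, the gcd CAN increase (e.g., set N[3] = 6).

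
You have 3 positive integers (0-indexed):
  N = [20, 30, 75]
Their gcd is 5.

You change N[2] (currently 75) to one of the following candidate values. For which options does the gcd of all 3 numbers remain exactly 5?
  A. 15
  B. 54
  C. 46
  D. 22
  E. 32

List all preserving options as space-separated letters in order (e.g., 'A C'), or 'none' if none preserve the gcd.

Answer: A

Derivation:
Old gcd = 5; gcd of others (without N[2]) = 10
New gcd for candidate v: gcd(10, v). Preserves old gcd iff gcd(10, v) = 5.
  Option A: v=15, gcd(10,15)=5 -> preserves
  Option B: v=54, gcd(10,54)=2 -> changes
  Option C: v=46, gcd(10,46)=2 -> changes
  Option D: v=22, gcd(10,22)=2 -> changes
  Option E: v=32, gcd(10,32)=2 -> changes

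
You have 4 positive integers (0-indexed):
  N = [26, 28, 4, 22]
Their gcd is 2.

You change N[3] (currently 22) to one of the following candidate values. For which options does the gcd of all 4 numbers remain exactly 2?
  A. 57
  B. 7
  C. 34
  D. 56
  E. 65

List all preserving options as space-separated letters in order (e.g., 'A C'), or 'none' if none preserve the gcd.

Answer: C D

Derivation:
Old gcd = 2; gcd of others (without N[3]) = 2
New gcd for candidate v: gcd(2, v). Preserves old gcd iff gcd(2, v) = 2.
  Option A: v=57, gcd(2,57)=1 -> changes
  Option B: v=7, gcd(2,7)=1 -> changes
  Option C: v=34, gcd(2,34)=2 -> preserves
  Option D: v=56, gcd(2,56)=2 -> preserves
  Option E: v=65, gcd(2,65)=1 -> changes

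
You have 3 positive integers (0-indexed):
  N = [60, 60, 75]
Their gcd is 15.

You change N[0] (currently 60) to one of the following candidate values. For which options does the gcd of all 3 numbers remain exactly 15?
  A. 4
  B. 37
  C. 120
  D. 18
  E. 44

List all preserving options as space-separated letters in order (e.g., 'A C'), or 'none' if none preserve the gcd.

Answer: C

Derivation:
Old gcd = 15; gcd of others (without N[0]) = 15
New gcd for candidate v: gcd(15, v). Preserves old gcd iff gcd(15, v) = 15.
  Option A: v=4, gcd(15,4)=1 -> changes
  Option B: v=37, gcd(15,37)=1 -> changes
  Option C: v=120, gcd(15,120)=15 -> preserves
  Option D: v=18, gcd(15,18)=3 -> changes
  Option E: v=44, gcd(15,44)=1 -> changes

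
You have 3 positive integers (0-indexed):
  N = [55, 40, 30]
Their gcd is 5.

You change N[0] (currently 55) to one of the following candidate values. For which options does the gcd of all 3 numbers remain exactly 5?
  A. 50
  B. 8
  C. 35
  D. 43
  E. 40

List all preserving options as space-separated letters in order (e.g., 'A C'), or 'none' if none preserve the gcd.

Old gcd = 5; gcd of others (without N[0]) = 10
New gcd for candidate v: gcd(10, v). Preserves old gcd iff gcd(10, v) = 5.
  Option A: v=50, gcd(10,50)=10 -> changes
  Option B: v=8, gcd(10,8)=2 -> changes
  Option C: v=35, gcd(10,35)=5 -> preserves
  Option D: v=43, gcd(10,43)=1 -> changes
  Option E: v=40, gcd(10,40)=10 -> changes

Answer: C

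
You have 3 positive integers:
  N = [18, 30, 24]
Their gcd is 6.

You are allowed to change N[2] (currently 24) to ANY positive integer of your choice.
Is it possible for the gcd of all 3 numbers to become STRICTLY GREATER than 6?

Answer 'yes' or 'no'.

Answer: no

Derivation:
Current gcd = 6
gcd of all OTHER numbers (without N[2]=24): gcd([18, 30]) = 6
The new gcd after any change is gcd(6, new_value).
This can be at most 6.
Since 6 = old gcd 6, the gcd can only stay the same or decrease.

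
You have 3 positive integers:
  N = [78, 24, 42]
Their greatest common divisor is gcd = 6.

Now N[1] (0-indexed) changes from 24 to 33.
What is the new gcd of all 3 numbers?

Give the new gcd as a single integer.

Answer: 3

Derivation:
Numbers: [78, 24, 42], gcd = 6
Change: index 1, 24 -> 33
gcd of the OTHER numbers (without index 1): gcd([78, 42]) = 6
New gcd = gcd(g_others, new_val) = gcd(6, 33) = 3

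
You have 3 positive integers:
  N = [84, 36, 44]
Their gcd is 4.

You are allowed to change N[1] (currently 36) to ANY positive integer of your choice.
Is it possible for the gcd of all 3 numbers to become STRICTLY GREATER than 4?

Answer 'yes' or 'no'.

Answer: no

Derivation:
Current gcd = 4
gcd of all OTHER numbers (without N[1]=36): gcd([84, 44]) = 4
The new gcd after any change is gcd(4, new_value).
This can be at most 4.
Since 4 = old gcd 4, the gcd can only stay the same or decrease.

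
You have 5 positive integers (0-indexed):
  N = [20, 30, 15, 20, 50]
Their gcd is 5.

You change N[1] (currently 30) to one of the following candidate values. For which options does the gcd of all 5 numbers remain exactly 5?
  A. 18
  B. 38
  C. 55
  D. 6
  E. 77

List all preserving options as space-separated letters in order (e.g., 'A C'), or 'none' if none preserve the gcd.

Old gcd = 5; gcd of others (without N[1]) = 5
New gcd for candidate v: gcd(5, v). Preserves old gcd iff gcd(5, v) = 5.
  Option A: v=18, gcd(5,18)=1 -> changes
  Option B: v=38, gcd(5,38)=1 -> changes
  Option C: v=55, gcd(5,55)=5 -> preserves
  Option D: v=6, gcd(5,6)=1 -> changes
  Option E: v=77, gcd(5,77)=1 -> changes

Answer: C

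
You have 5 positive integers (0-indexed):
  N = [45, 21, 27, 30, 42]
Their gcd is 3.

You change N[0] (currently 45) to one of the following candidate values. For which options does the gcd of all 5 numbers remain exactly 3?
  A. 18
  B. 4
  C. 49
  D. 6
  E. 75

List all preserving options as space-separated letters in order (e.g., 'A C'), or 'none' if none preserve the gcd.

Answer: A D E

Derivation:
Old gcd = 3; gcd of others (without N[0]) = 3
New gcd for candidate v: gcd(3, v). Preserves old gcd iff gcd(3, v) = 3.
  Option A: v=18, gcd(3,18)=3 -> preserves
  Option B: v=4, gcd(3,4)=1 -> changes
  Option C: v=49, gcd(3,49)=1 -> changes
  Option D: v=6, gcd(3,6)=3 -> preserves
  Option E: v=75, gcd(3,75)=3 -> preserves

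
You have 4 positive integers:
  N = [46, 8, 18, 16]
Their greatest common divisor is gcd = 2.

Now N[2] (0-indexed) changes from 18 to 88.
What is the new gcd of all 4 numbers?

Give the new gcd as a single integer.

Numbers: [46, 8, 18, 16], gcd = 2
Change: index 2, 18 -> 88
gcd of the OTHER numbers (without index 2): gcd([46, 8, 16]) = 2
New gcd = gcd(g_others, new_val) = gcd(2, 88) = 2

Answer: 2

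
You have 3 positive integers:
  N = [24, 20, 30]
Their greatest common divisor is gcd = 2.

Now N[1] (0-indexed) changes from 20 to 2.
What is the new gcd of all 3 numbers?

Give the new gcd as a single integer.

Answer: 2

Derivation:
Numbers: [24, 20, 30], gcd = 2
Change: index 1, 20 -> 2
gcd of the OTHER numbers (without index 1): gcd([24, 30]) = 6
New gcd = gcd(g_others, new_val) = gcd(6, 2) = 2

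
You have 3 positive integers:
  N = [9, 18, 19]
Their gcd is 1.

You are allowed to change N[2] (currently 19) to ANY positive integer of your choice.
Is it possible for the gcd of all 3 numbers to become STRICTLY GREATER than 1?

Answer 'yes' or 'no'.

Answer: yes

Derivation:
Current gcd = 1
gcd of all OTHER numbers (without N[2]=19): gcd([9, 18]) = 9
The new gcd after any change is gcd(9, new_value).
This can be at most 9.
Since 9 > old gcd 1, the gcd CAN increase (e.g., set N[2] = 9).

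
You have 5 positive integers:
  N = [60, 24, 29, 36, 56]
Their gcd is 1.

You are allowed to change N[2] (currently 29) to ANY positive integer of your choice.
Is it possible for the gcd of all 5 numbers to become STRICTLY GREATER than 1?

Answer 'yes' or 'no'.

Current gcd = 1
gcd of all OTHER numbers (without N[2]=29): gcd([60, 24, 36, 56]) = 4
The new gcd after any change is gcd(4, new_value).
This can be at most 4.
Since 4 > old gcd 1, the gcd CAN increase (e.g., set N[2] = 4).

Answer: yes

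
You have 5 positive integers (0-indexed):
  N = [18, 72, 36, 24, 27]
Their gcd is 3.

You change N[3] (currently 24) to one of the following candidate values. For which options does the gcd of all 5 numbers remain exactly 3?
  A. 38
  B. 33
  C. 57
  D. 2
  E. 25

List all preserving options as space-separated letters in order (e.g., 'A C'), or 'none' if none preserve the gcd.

Answer: B C

Derivation:
Old gcd = 3; gcd of others (without N[3]) = 9
New gcd for candidate v: gcd(9, v). Preserves old gcd iff gcd(9, v) = 3.
  Option A: v=38, gcd(9,38)=1 -> changes
  Option B: v=33, gcd(9,33)=3 -> preserves
  Option C: v=57, gcd(9,57)=3 -> preserves
  Option D: v=2, gcd(9,2)=1 -> changes
  Option E: v=25, gcd(9,25)=1 -> changes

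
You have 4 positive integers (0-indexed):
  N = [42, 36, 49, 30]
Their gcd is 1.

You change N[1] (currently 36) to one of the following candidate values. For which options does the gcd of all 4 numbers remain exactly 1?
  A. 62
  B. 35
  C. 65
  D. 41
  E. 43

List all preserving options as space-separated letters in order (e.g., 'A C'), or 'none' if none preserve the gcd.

Old gcd = 1; gcd of others (without N[1]) = 1
New gcd for candidate v: gcd(1, v). Preserves old gcd iff gcd(1, v) = 1.
  Option A: v=62, gcd(1,62)=1 -> preserves
  Option B: v=35, gcd(1,35)=1 -> preserves
  Option C: v=65, gcd(1,65)=1 -> preserves
  Option D: v=41, gcd(1,41)=1 -> preserves
  Option E: v=43, gcd(1,43)=1 -> preserves

Answer: A B C D E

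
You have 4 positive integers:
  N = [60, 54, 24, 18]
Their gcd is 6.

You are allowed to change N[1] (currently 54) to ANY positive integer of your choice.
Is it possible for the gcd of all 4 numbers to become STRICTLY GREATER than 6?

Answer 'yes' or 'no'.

Current gcd = 6
gcd of all OTHER numbers (without N[1]=54): gcd([60, 24, 18]) = 6
The new gcd after any change is gcd(6, new_value).
This can be at most 6.
Since 6 = old gcd 6, the gcd can only stay the same or decrease.

Answer: no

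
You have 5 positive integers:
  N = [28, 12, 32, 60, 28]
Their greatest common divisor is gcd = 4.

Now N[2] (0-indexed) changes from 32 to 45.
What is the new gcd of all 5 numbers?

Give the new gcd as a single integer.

Answer: 1

Derivation:
Numbers: [28, 12, 32, 60, 28], gcd = 4
Change: index 2, 32 -> 45
gcd of the OTHER numbers (without index 2): gcd([28, 12, 60, 28]) = 4
New gcd = gcd(g_others, new_val) = gcd(4, 45) = 1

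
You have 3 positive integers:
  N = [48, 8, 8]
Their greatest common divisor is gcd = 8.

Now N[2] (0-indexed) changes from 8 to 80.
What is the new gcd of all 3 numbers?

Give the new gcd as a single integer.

Answer: 8

Derivation:
Numbers: [48, 8, 8], gcd = 8
Change: index 2, 8 -> 80
gcd of the OTHER numbers (without index 2): gcd([48, 8]) = 8
New gcd = gcd(g_others, new_val) = gcd(8, 80) = 8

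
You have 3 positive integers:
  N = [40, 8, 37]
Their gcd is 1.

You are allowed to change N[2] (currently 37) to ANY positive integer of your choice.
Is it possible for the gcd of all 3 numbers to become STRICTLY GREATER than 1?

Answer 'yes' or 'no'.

Current gcd = 1
gcd of all OTHER numbers (without N[2]=37): gcd([40, 8]) = 8
The new gcd after any change is gcd(8, new_value).
This can be at most 8.
Since 8 > old gcd 1, the gcd CAN increase (e.g., set N[2] = 8).

Answer: yes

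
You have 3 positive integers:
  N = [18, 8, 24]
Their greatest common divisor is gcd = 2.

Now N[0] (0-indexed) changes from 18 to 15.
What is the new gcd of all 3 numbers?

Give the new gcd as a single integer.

Numbers: [18, 8, 24], gcd = 2
Change: index 0, 18 -> 15
gcd of the OTHER numbers (without index 0): gcd([8, 24]) = 8
New gcd = gcd(g_others, new_val) = gcd(8, 15) = 1

Answer: 1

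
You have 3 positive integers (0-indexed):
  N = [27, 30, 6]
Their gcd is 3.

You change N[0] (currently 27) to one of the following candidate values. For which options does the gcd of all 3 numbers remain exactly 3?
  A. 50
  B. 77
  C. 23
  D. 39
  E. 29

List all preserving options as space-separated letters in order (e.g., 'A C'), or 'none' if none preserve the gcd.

Old gcd = 3; gcd of others (without N[0]) = 6
New gcd for candidate v: gcd(6, v). Preserves old gcd iff gcd(6, v) = 3.
  Option A: v=50, gcd(6,50)=2 -> changes
  Option B: v=77, gcd(6,77)=1 -> changes
  Option C: v=23, gcd(6,23)=1 -> changes
  Option D: v=39, gcd(6,39)=3 -> preserves
  Option E: v=29, gcd(6,29)=1 -> changes

Answer: D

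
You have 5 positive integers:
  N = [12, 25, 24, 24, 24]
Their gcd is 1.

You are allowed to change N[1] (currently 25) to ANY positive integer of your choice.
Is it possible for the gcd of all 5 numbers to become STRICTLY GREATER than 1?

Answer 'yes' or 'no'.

Answer: yes

Derivation:
Current gcd = 1
gcd of all OTHER numbers (without N[1]=25): gcd([12, 24, 24, 24]) = 12
The new gcd after any change is gcd(12, new_value).
This can be at most 12.
Since 12 > old gcd 1, the gcd CAN increase (e.g., set N[1] = 12).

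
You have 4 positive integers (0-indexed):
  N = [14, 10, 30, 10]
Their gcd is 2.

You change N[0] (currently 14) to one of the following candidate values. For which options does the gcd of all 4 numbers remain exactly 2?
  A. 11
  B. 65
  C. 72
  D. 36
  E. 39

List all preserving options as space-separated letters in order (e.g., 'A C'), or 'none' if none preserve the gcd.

Old gcd = 2; gcd of others (without N[0]) = 10
New gcd for candidate v: gcd(10, v). Preserves old gcd iff gcd(10, v) = 2.
  Option A: v=11, gcd(10,11)=1 -> changes
  Option B: v=65, gcd(10,65)=5 -> changes
  Option C: v=72, gcd(10,72)=2 -> preserves
  Option D: v=36, gcd(10,36)=2 -> preserves
  Option E: v=39, gcd(10,39)=1 -> changes

Answer: C D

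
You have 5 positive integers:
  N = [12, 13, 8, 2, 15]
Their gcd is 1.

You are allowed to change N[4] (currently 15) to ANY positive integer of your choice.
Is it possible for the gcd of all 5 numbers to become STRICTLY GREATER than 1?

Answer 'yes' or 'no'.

Current gcd = 1
gcd of all OTHER numbers (without N[4]=15): gcd([12, 13, 8, 2]) = 1
The new gcd after any change is gcd(1, new_value).
This can be at most 1.
Since 1 = old gcd 1, the gcd can only stay the same or decrease.

Answer: no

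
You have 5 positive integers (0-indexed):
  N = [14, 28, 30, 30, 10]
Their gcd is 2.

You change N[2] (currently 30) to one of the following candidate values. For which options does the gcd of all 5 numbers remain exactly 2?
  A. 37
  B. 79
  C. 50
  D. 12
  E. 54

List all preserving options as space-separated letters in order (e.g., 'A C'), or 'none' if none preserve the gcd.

Answer: C D E

Derivation:
Old gcd = 2; gcd of others (without N[2]) = 2
New gcd for candidate v: gcd(2, v). Preserves old gcd iff gcd(2, v) = 2.
  Option A: v=37, gcd(2,37)=1 -> changes
  Option B: v=79, gcd(2,79)=1 -> changes
  Option C: v=50, gcd(2,50)=2 -> preserves
  Option D: v=12, gcd(2,12)=2 -> preserves
  Option E: v=54, gcd(2,54)=2 -> preserves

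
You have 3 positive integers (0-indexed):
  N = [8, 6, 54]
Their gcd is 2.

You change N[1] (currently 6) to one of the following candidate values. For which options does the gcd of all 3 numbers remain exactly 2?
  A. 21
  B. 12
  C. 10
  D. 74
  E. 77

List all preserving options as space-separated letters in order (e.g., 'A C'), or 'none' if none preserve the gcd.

Answer: B C D

Derivation:
Old gcd = 2; gcd of others (without N[1]) = 2
New gcd for candidate v: gcd(2, v). Preserves old gcd iff gcd(2, v) = 2.
  Option A: v=21, gcd(2,21)=1 -> changes
  Option B: v=12, gcd(2,12)=2 -> preserves
  Option C: v=10, gcd(2,10)=2 -> preserves
  Option D: v=74, gcd(2,74)=2 -> preserves
  Option E: v=77, gcd(2,77)=1 -> changes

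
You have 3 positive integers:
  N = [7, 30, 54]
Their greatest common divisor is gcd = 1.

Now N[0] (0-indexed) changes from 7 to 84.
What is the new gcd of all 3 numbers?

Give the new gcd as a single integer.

Answer: 6

Derivation:
Numbers: [7, 30, 54], gcd = 1
Change: index 0, 7 -> 84
gcd of the OTHER numbers (without index 0): gcd([30, 54]) = 6
New gcd = gcd(g_others, new_val) = gcd(6, 84) = 6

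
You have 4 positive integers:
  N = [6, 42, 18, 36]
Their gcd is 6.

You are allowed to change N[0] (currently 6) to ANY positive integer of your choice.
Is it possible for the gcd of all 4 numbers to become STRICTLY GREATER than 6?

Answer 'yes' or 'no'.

Answer: no

Derivation:
Current gcd = 6
gcd of all OTHER numbers (without N[0]=6): gcd([42, 18, 36]) = 6
The new gcd after any change is gcd(6, new_value).
This can be at most 6.
Since 6 = old gcd 6, the gcd can only stay the same or decrease.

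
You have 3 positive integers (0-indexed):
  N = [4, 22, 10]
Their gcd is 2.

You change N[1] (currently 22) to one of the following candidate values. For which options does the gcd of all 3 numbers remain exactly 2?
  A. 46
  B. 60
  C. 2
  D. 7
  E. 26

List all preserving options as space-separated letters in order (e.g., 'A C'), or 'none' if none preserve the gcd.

Answer: A B C E

Derivation:
Old gcd = 2; gcd of others (without N[1]) = 2
New gcd for candidate v: gcd(2, v). Preserves old gcd iff gcd(2, v) = 2.
  Option A: v=46, gcd(2,46)=2 -> preserves
  Option B: v=60, gcd(2,60)=2 -> preserves
  Option C: v=2, gcd(2,2)=2 -> preserves
  Option D: v=7, gcd(2,7)=1 -> changes
  Option E: v=26, gcd(2,26)=2 -> preserves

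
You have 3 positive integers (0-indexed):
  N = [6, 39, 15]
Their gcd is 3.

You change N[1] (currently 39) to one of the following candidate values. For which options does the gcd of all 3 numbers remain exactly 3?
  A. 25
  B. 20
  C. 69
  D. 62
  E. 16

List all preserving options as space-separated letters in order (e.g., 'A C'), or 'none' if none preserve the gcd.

Old gcd = 3; gcd of others (without N[1]) = 3
New gcd for candidate v: gcd(3, v). Preserves old gcd iff gcd(3, v) = 3.
  Option A: v=25, gcd(3,25)=1 -> changes
  Option B: v=20, gcd(3,20)=1 -> changes
  Option C: v=69, gcd(3,69)=3 -> preserves
  Option D: v=62, gcd(3,62)=1 -> changes
  Option E: v=16, gcd(3,16)=1 -> changes

Answer: C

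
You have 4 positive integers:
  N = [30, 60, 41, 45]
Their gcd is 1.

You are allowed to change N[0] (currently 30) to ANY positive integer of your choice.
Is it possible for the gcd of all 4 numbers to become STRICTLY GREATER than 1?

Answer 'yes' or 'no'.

Answer: no

Derivation:
Current gcd = 1
gcd of all OTHER numbers (without N[0]=30): gcd([60, 41, 45]) = 1
The new gcd after any change is gcd(1, new_value).
This can be at most 1.
Since 1 = old gcd 1, the gcd can only stay the same or decrease.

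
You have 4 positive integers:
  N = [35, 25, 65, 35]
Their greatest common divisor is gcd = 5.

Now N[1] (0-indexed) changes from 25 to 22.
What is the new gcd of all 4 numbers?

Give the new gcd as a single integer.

Numbers: [35, 25, 65, 35], gcd = 5
Change: index 1, 25 -> 22
gcd of the OTHER numbers (without index 1): gcd([35, 65, 35]) = 5
New gcd = gcd(g_others, new_val) = gcd(5, 22) = 1

Answer: 1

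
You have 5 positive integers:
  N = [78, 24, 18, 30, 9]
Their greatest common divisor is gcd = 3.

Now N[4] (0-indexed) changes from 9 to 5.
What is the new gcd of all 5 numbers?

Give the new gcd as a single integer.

Numbers: [78, 24, 18, 30, 9], gcd = 3
Change: index 4, 9 -> 5
gcd of the OTHER numbers (without index 4): gcd([78, 24, 18, 30]) = 6
New gcd = gcd(g_others, new_val) = gcd(6, 5) = 1

Answer: 1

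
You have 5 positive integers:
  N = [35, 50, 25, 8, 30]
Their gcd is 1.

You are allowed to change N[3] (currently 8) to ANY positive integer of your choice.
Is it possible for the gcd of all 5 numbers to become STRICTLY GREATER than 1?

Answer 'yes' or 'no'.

Answer: yes

Derivation:
Current gcd = 1
gcd of all OTHER numbers (without N[3]=8): gcd([35, 50, 25, 30]) = 5
The new gcd after any change is gcd(5, new_value).
This can be at most 5.
Since 5 > old gcd 1, the gcd CAN increase (e.g., set N[3] = 5).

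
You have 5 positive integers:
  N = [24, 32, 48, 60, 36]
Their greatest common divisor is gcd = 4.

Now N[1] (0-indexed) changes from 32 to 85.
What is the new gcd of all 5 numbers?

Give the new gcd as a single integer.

Answer: 1

Derivation:
Numbers: [24, 32, 48, 60, 36], gcd = 4
Change: index 1, 32 -> 85
gcd of the OTHER numbers (without index 1): gcd([24, 48, 60, 36]) = 12
New gcd = gcd(g_others, new_val) = gcd(12, 85) = 1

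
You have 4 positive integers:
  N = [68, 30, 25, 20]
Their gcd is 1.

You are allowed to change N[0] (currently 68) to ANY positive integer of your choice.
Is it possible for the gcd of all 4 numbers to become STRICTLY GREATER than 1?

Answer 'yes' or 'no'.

Answer: yes

Derivation:
Current gcd = 1
gcd of all OTHER numbers (without N[0]=68): gcd([30, 25, 20]) = 5
The new gcd after any change is gcd(5, new_value).
This can be at most 5.
Since 5 > old gcd 1, the gcd CAN increase (e.g., set N[0] = 5).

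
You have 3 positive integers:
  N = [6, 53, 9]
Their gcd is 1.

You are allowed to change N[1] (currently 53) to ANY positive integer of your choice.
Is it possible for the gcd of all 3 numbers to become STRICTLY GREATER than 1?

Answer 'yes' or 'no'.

Answer: yes

Derivation:
Current gcd = 1
gcd of all OTHER numbers (without N[1]=53): gcd([6, 9]) = 3
The new gcd after any change is gcd(3, new_value).
This can be at most 3.
Since 3 > old gcd 1, the gcd CAN increase (e.g., set N[1] = 3).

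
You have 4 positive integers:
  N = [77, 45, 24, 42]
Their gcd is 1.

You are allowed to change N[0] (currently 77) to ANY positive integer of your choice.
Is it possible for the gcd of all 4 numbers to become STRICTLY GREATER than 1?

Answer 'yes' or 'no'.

Answer: yes

Derivation:
Current gcd = 1
gcd of all OTHER numbers (without N[0]=77): gcd([45, 24, 42]) = 3
The new gcd after any change is gcd(3, new_value).
This can be at most 3.
Since 3 > old gcd 1, the gcd CAN increase (e.g., set N[0] = 3).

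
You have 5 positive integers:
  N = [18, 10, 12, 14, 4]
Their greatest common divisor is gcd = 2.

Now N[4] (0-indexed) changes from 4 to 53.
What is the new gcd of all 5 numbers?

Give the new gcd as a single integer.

Answer: 1

Derivation:
Numbers: [18, 10, 12, 14, 4], gcd = 2
Change: index 4, 4 -> 53
gcd of the OTHER numbers (without index 4): gcd([18, 10, 12, 14]) = 2
New gcd = gcd(g_others, new_val) = gcd(2, 53) = 1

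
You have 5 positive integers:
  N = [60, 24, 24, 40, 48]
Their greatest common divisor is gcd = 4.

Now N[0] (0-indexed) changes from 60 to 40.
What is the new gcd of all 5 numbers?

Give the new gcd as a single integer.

Answer: 8

Derivation:
Numbers: [60, 24, 24, 40, 48], gcd = 4
Change: index 0, 60 -> 40
gcd of the OTHER numbers (without index 0): gcd([24, 24, 40, 48]) = 8
New gcd = gcd(g_others, new_val) = gcd(8, 40) = 8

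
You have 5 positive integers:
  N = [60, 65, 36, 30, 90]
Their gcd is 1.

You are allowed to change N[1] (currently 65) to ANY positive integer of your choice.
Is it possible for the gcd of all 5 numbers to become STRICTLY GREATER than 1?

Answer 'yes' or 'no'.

Current gcd = 1
gcd of all OTHER numbers (without N[1]=65): gcd([60, 36, 30, 90]) = 6
The new gcd after any change is gcd(6, new_value).
This can be at most 6.
Since 6 > old gcd 1, the gcd CAN increase (e.g., set N[1] = 6).

Answer: yes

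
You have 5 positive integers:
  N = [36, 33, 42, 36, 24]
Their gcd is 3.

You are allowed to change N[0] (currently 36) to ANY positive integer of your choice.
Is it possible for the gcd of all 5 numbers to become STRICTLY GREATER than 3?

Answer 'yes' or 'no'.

Current gcd = 3
gcd of all OTHER numbers (without N[0]=36): gcd([33, 42, 36, 24]) = 3
The new gcd after any change is gcd(3, new_value).
This can be at most 3.
Since 3 = old gcd 3, the gcd can only stay the same or decrease.

Answer: no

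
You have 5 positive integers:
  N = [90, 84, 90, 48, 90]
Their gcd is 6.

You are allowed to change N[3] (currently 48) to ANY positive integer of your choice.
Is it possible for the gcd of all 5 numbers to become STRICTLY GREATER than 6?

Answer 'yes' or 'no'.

Current gcd = 6
gcd of all OTHER numbers (without N[3]=48): gcd([90, 84, 90, 90]) = 6
The new gcd after any change is gcd(6, new_value).
This can be at most 6.
Since 6 = old gcd 6, the gcd can only stay the same or decrease.

Answer: no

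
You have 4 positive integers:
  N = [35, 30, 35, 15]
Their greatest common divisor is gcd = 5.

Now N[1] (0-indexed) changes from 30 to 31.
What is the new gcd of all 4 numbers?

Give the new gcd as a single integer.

Numbers: [35, 30, 35, 15], gcd = 5
Change: index 1, 30 -> 31
gcd of the OTHER numbers (without index 1): gcd([35, 35, 15]) = 5
New gcd = gcd(g_others, new_val) = gcd(5, 31) = 1

Answer: 1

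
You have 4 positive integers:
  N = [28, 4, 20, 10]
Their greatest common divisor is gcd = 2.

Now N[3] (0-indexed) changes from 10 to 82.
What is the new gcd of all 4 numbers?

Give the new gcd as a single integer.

Numbers: [28, 4, 20, 10], gcd = 2
Change: index 3, 10 -> 82
gcd of the OTHER numbers (without index 3): gcd([28, 4, 20]) = 4
New gcd = gcd(g_others, new_val) = gcd(4, 82) = 2

Answer: 2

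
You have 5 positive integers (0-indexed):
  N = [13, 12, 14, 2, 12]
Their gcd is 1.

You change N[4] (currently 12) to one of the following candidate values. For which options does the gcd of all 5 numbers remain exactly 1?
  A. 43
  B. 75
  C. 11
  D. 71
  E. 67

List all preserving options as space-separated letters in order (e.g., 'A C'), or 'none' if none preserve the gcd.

Old gcd = 1; gcd of others (without N[4]) = 1
New gcd for candidate v: gcd(1, v). Preserves old gcd iff gcd(1, v) = 1.
  Option A: v=43, gcd(1,43)=1 -> preserves
  Option B: v=75, gcd(1,75)=1 -> preserves
  Option C: v=11, gcd(1,11)=1 -> preserves
  Option D: v=71, gcd(1,71)=1 -> preserves
  Option E: v=67, gcd(1,67)=1 -> preserves

Answer: A B C D E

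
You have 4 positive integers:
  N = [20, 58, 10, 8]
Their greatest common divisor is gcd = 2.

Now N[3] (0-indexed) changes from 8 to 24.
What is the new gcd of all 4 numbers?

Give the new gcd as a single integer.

Numbers: [20, 58, 10, 8], gcd = 2
Change: index 3, 8 -> 24
gcd of the OTHER numbers (without index 3): gcd([20, 58, 10]) = 2
New gcd = gcd(g_others, new_val) = gcd(2, 24) = 2

Answer: 2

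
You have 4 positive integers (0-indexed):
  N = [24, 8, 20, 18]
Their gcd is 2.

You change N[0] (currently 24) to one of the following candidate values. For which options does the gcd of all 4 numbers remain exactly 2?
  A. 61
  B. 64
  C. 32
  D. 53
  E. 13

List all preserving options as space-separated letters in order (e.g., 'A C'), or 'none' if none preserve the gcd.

Answer: B C

Derivation:
Old gcd = 2; gcd of others (without N[0]) = 2
New gcd for candidate v: gcd(2, v). Preserves old gcd iff gcd(2, v) = 2.
  Option A: v=61, gcd(2,61)=1 -> changes
  Option B: v=64, gcd(2,64)=2 -> preserves
  Option C: v=32, gcd(2,32)=2 -> preserves
  Option D: v=53, gcd(2,53)=1 -> changes
  Option E: v=13, gcd(2,13)=1 -> changes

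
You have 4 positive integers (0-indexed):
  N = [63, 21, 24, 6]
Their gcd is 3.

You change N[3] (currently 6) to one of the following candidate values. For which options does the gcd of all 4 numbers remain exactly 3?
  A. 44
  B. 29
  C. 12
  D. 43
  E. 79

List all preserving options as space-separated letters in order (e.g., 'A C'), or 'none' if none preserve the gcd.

Answer: C

Derivation:
Old gcd = 3; gcd of others (without N[3]) = 3
New gcd for candidate v: gcd(3, v). Preserves old gcd iff gcd(3, v) = 3.
  Option A: v=44, gcd(3,44)=1 -> changes
  Option B: v=29, gcd(3,29)=1 -> changes
  Option C: v=12, gcd(3,12)=3 -> preserves
  Option D: v=43, gcd(3,43)=1 -> changes
  Option E: v=79, gcd(3,79)=1 -> changes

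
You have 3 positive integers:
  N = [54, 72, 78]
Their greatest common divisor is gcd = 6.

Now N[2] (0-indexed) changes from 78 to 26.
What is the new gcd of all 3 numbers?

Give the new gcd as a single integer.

Answer: 2

Derivation:
Numbers: [54, 72, 78], gcd = 6
Change: index 2, 78 -> 26
gcd of the OTHER numbers (without index 2): gcd([54, 72]) = 18
New gcd = gcd(g_others, new_val) = gcd(18, 26) = 2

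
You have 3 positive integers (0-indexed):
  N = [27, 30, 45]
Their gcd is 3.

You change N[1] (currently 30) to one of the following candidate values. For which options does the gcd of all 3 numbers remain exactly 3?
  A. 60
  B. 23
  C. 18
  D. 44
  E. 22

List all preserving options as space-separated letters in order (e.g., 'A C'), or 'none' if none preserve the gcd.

Old gcd = 3; gcd of others (without N[1]) = 9
New gcd for candidate v: gcd(9, v). Preserves old gcd iff gcd(9, v) = 3.
  Option A: v=60, gcd(9,60)=3 -> preserves
  Option B: v=23, gcd(9,23)=1 -> changes
  Option C: v=18, gcd(9,18)=9 -> changes
  Option D: v=44, gcd(9,44)=1 -> changes
  Option E: v=22, gcd(9,22)=1 -> changes

Answer: A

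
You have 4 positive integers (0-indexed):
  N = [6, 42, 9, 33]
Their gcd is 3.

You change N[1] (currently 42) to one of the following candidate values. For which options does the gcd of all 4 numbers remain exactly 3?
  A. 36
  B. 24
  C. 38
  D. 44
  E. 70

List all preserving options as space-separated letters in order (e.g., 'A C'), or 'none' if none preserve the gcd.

Old gcd = 3; gcd of others (without N[1]) = 3
New gcd for candidate v: gcd(3, v). Preserves old gcd iff gcd(3, v) = 3.
  Option A: v=36, gcd(3,36)=3 -> preserves
  Option B: v=24, gcd(3,24)=3 -> preserves
  Option C: v=38, gcd(3,38)=1 -> changes
  Option D: v=44, gcd(3,44)=1 -> changes
  Option E: v=70, gcd(3,70)=1 -> changes

Answer: A B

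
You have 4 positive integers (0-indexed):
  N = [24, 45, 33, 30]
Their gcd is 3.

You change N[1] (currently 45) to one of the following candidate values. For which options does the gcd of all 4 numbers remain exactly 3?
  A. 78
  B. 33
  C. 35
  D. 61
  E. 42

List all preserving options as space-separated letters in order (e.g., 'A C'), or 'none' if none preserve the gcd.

Old gcd = 3; gcd of others (without N[1]) = 3
New gcd for candidate v: gcd(3, v). Preserves old gcd iff gcd(3, v) = 3.
  Option A: v=78, gcd(3,78)=3 -> preserves
  Option B: v=33, gcd(3,33)=3 -> preserves
  Option C: v=35, gcd(3,35)=1 -> changes
  Option D: v=61, gcd(3,61)=1 -> changes
  Option E: v=42, gcd(3,42)=3 -> preserves

Answer: A B E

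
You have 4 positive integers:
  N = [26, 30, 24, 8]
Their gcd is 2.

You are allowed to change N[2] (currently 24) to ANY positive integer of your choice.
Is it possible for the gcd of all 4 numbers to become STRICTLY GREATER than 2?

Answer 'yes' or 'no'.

Answer: no

Derivation:
Current gcd = 2
gcd of all OTHER numbers (without N[2]=24): gcd([26, 30, 8]) = 2
The new gcd after any change is gcd(2, new_value).
This can be at most 2.
Since 2 = old gcd 2, the gcd can only stay the same or decrease.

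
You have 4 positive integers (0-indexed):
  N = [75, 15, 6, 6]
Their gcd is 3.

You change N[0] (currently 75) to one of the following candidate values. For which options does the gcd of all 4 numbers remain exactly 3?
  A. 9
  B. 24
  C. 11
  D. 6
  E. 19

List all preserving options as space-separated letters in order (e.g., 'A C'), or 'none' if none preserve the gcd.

Answer: A B D

Derivation:
Old gcd = 3; gcd of others (without N[0]) = 3
New gcd for candidate v: gcd(3, v). Preserves old gcd iff gcd(3, v) = 3.
  Option A: v=9, gcd(3,9)=3 -> preserves
  Option B: v=24, gcd(3,24)=3 -> preserves
  Option C: v=11, gcd(3,11)=1 -> changes
  Option D: v=6, gcd(3,6)=3 -> preserves
  Option E: v=19, gcd(3,19)=1 -> changes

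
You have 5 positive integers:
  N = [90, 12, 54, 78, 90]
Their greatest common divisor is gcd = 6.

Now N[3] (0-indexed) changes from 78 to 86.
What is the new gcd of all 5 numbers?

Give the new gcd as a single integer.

Numbers: [90, 12, 54, 78, 90], gcd = 6
Change: index 3, 78 -> 86
gcd of the OTHER numbers (without index 3): gcd([90, 12, 54, 90]) = 6
New gcd = gcd(g_others, new_val) = gcd(6, 86) = 2

Answer: 2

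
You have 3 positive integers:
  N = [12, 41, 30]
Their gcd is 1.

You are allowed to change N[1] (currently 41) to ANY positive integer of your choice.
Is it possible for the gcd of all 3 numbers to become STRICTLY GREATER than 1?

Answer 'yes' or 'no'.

Answer: yes

Derivation:
Current gcd = 1
gcd of all OTHER numbers (without N[1]=41): gcd([12, 30]) = 6
The new gcd after any change is gcd(6, new_value).
This can be at most 6.
Since 6 > old gcd 1, the gcd CAN increase (e.g., set N[1] = 6).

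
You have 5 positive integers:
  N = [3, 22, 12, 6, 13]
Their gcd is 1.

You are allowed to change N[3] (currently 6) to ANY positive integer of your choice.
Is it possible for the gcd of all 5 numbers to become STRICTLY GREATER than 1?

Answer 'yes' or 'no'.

Current gcd = 1
gcd of all OTHER numbers (without N[3]=6): gcd([3, 22, 12, 13]) = 1
The new gcd after any change is gcd(1, new_value).
This can be at most 1.
Since 1 = old gcd 1, the gcd can only stay the same or decrease.

Answer: no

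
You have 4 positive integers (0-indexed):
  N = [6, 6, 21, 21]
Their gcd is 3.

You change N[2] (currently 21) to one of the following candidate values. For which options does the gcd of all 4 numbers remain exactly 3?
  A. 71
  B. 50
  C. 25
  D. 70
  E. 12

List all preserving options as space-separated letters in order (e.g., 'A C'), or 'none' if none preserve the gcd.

Answer: E

Derivation:
Old gcd = 3; gcd of others (without N[2]) = 3
New gcd for candidate v: gcd(3, v). Preserves old gcd iff gcd(3, v) = 3.
  Option A: v=71, gcd(3,71)=1 -> changes
  Option B: v=50, gcd(3,50)=1 -> changes
  Option C: v=25, gcd(3,25)=1 -> changes
  Option D: v=70, gcd(3,70)=1 -> changes
  Option E: v=12, gcd(3,12)=3 -> preserves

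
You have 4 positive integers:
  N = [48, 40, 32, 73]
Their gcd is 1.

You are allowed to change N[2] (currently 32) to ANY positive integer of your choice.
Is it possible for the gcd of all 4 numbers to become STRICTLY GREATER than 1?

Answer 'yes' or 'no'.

Current gcd = 1
gcd of all OTHER numbers (without N[2]=32): gcd([48, 40, 73]) = 1
The new gcd after any change is gcd(1, new_value).
This can be at most 1.
Since 1 = old gcd 1, the gcd can only stay the same or decrease.

Answer: no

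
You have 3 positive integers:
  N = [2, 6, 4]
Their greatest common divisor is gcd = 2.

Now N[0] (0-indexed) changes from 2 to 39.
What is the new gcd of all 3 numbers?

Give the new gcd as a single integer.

Answer: 1

Derivation:
Numbers: [2, 6, 4], gcd = 2
Change: index 0, 2 -> 39
gcd of the OTHER numbers (without index 0): gcd([6, 4]) = 2
New gcd = gcd(g_others, new_val) = gcd(2, 39) = 1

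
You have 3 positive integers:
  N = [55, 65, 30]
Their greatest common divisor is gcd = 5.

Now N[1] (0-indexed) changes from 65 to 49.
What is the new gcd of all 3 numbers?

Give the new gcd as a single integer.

Numbers: [55, 65, 30], gcd = 5
Change: index 1, 65 -> 49
gcd of the OTHER numbers (without index 1): gcd([55, 30]) = 5
New gcd = gcd(g_others, new_val) = gcd(5, 49) = 1

Answer: 1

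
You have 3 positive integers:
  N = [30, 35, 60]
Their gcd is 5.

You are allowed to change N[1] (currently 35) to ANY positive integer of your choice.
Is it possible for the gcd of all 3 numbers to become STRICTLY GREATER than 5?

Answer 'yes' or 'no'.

Answer: yes

Derivation:
Current gcd = 5
gcd of all OTHER numbers (without N[1]=35): gcd([30, 60]) = 30
The new gcd after any change is gcd(30, new_value).
This can be at most 30.
Since 30 > old gcd 5, the gcd CAN increase (e.g., set N[1] = 30).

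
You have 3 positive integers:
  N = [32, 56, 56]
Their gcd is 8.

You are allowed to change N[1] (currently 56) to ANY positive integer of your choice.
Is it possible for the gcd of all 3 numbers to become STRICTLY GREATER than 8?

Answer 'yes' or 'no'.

Current gcd = 8
gcd of all OTHER numbers (without N[1]=56): gcd([32, 56]) = 8
The new gcd after any change is gcd(8, new_value).
This can be at most 8.
Since 8 = old gcd 8, the gcd can only stay the same or decrease.

Answer: no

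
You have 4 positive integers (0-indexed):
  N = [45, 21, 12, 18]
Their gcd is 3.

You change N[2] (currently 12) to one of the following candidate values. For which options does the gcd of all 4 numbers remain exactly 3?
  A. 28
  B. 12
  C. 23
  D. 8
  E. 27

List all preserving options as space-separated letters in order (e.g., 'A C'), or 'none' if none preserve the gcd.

Answer: B E

Derivation:
Old gcd = 3; gcd of others (without N[2]) = 3
New gcd for candidate v: gcd(3, v). Preserves old gcd iff gcd(3, v) = 3.
  Option A: v=28, gcd(3,28)=1 -> changes
  Option B: v=12, gcd(3,12)=3 -> preserves
  Option C: v=23, gcd(3,23)=1 -> changes
  Option D: v=8, gcd(3,8)=1 -> changes
  Option E: v=27, gcd(3,27)=3 -> preserves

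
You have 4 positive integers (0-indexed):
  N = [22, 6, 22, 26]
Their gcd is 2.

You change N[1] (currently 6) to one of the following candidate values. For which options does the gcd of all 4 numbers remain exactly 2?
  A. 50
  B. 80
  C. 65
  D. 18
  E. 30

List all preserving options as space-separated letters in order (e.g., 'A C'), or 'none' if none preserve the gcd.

Answer: A B D E

Derivation:
Old gcd = 2; gcd of others (without N[1]) = 2
New gcd for candidate v: gcd(2, v). Preserves old gcd iff gcd(2, v) = 2.
  Option A: v=50, gcd(2,50)=2 -> preserves
  Option B: v=80, gcd(2,80)=2 -> preserves
  Option C: v=65, gcd(2,65)=1 -> changes
  Option D: v=18, gcd(2,18)=2 -> preserves
  Option E: v=30, gcd(2,30)=2 -> preserves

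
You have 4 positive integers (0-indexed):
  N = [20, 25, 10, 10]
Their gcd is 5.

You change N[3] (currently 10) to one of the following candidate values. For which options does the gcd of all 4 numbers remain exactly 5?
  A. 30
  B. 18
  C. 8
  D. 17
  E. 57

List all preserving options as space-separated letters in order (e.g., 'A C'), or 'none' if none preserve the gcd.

Answer: A

Derivation:
Old gcd = 5; gcd of others (without N[3]) = 5
New gcd for candidate v: gcd(5, v). Preserves old gcd iff gcd(5, v) = 5.
  Option A: v=30, gcd(5,30)=5 -> preserves
  Option B: v=18, gcd(5,18)=1 -> changes
  Option C: v=8, gcd(5,8)=1 -> changes
  Option D: v=17, gcd(5,17)=1 -> changes
  Option E: v=57, gcd(5,57)=1 -> changes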